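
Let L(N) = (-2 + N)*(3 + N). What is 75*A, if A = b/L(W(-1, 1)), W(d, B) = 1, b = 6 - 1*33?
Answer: 2025/4 ≈ 506.25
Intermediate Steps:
b = -27 (b = 6 - 33 = -27)
A = 27/4 (A = -27/(-6 + 1 + 1²) = -27/(-6 + 1 + 1) = -27/(-4) = -27*(-¼) = 27/4 ≈ 6.7500)
75*A = 75*(27/4) = 2025/4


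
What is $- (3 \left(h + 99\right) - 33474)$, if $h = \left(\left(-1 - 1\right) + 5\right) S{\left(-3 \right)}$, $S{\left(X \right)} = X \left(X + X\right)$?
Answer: $33015$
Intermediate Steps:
$S{\left(X \right)} = 2 X^{2}$ ($S{\left(X \right)} = X 2 X = 2 X^{2}$)
$h = 54$ ($h = \left(\left(-1 - 1\right) + 5\right) 2 \left(-3\right)^{2} = \left(\left(-1 - 1\right) + 5\right) 2 \cdot 9 = \left(-2 + 5\right) 18 = 3 \cdot 18 = 54$)
$- (3 \left(h + 99\right) - 33474) = - (3 \left(54 + 99\right) - 33474) = - (3 \cdot 153 - 33474) = - (459 - 33474) = \left(-1\right) \left(-33015\right) = 33015$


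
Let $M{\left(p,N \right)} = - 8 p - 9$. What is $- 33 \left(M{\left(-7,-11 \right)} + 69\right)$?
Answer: $-3828$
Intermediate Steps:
$M{\left(p,N \right)} = -9 - 8 p$
$- 33 \left(M{\left(-7,-11 \right)} + 69\right) = - 33 \left(\left(-9 - -56\right) + 69\right) = - 33 \left(\left(-9 + 56\right) + 69\right) = - 33 \left(47 + 69\right) = \left(-33\right) 116 = -3828$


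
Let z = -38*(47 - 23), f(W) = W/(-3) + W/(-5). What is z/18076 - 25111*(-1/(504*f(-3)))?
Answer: 566463749/18220608 ≈ 31.089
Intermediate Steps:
f(W) = -8*W/15 (f(W) = W*(-⅓) + W*(-⅕) = -W/3 - W/5 = -8*W/15)
z = -912 (z = -38*24 = -912)
z/18076 - 25111*(-1/(504*f(-3))) = -912/18076 - 25111/((-8/15*(-3)*18)*(-28)) = -912*1/18076 - 25111/(((8/5)*18)*(-28)) = -228/4519 - 25111/((144/5)*(-28)) = -228/4519 - 25111/(-4032/5) = -228/4519 - 25111*(-5/4032) = -228/4519 + 125555/4032 = 566463749/18220608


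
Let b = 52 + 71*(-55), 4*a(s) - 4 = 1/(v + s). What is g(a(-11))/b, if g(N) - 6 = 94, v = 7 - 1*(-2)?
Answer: -100/3853 ≈ -0.025954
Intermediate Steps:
v = 9 (v = 7 + 2 = 9)
a(s) = 1 + 1/(4*(9 + s))
g(N) = 100 (g(N) = 6 + 94 = 100)
b = -3853 (b = 52 - 3905 = -3853)
g(a(-11))/b = 100/(-3853) = 100*(-1/3853) = -100/3853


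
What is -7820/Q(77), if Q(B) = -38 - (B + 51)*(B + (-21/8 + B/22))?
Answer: 3910/5003 ≈ 0.78153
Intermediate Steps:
Q(B) = -38 - (51 + B)*(-21/8 + 23*B/22) (Q(B) = -38 - (51 + B)*(B + (-21*⅛ + B*(1/22))) = -38 - (51 + B)*(B + (-21/8 + B/22)) = -38 - (51 + B)*(-21/8 + 23*B/22))
-7820/Q(77) = -7820/(767/8 - 4461/88*77 - 23/22*77²) = -7820/(767/8 - 31227/8 - 23/22*5929) = -7820/(767/8 - 31227/8 - 12397/2) = -7820/(-10006) = -7820*(-1/10006) = 3910/5003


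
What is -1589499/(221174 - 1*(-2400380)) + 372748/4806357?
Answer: -6662520634751/12600124418778 ≈ -0.52877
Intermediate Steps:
-1589499/(221174 - 1*(-2400380)) + 372748/4806357 = -1589499/(221174 + 2400380) + 372748*(1/4806357) = -1589499/2621554 + 372748/4806357 = -6662520634751/12600124418778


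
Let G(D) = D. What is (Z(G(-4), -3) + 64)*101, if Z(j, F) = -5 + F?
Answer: 5656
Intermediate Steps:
(Z(G(-4), -3) + 64)*101 = ((-5 - 3) + 64)*101 = (-8 + 64)*101 = 56*101 = 5656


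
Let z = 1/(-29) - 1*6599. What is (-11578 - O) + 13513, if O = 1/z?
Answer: 370304849/191372 ≈ 1935.0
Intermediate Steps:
z = -191372/29 (z = -1/29 - 6599 = -191372/29 ≈ -6599.0)
O = -29/191372 (O = 1/(-191372/29) = -29/191372 ≈ -0.00015154)
(-11578 - O) + 13513 = (-11578 - 1*(-29/191372)) + 13513 = (-11578 + 29/191372) + 13513 = -2215704987/191372 + 13513 = 370304849/191372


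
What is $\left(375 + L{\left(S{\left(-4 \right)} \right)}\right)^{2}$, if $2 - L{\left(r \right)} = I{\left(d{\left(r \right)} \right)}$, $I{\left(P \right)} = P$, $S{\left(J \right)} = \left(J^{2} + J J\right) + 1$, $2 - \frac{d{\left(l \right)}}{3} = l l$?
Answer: $13235044$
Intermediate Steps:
$d{\left(l \right)} = 6 - 3 l^{2}$ ($d{\left(l \right)} = 6 - 3 l l = 6 - 3 l^{2}$)
$S{\left(J \right)} = 1 + 2 J^{2}$ ($S{\left(J \right)} = \left(J^{2} + J^{2}\right) + 1 = 2 J^{2} + 1 = 1 + 2 J^{2}$)
$L{\left(r \right)} = -4 + 3 r^{2}$ ($L{\left(r \right)} = 2 - \left(6 - 3 r^{2}\right) = 2 + \left(-6 + 3 r^{2}\right) = -4 + 3 r^{2}$)
$\left(375 + L{\left(S{\left(-4 \right)} \right)}\right)^{2} = \left(375 - \left(4 - 3 \left(1 + 2 \left(-4\right)^{2}\right)^{2}\right)\right)^{2} = \left(375 - \left(4 - 3 \left(1 + 2 \cdot 16\right)^{2}\right)\right)^{2} = \left(375 - \left(4 - 3 \left(1 + 32\right)^{2}\right)\right)^{2} = \left(375 - \left(4 - 3 \cdot 33^{2}\right)\right)^{2} = \left(375 + \left(-4 + 3 \cdot 1089\right)\right)^{2} = \left(375 + \left(-4 + 3267\right)\right)^{2} = \left(375 + 3263\right)^{2} = 3638^{2} = 13235044$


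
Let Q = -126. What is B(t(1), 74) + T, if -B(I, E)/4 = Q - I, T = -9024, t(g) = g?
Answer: -8516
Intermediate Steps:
B(I, E) = 504 + 4*I (B(I, E) = -4*(-126 - I) = 504 + 4*I)
B(t(1), 74) + T = (504 + 4*1) - 9024 = (504 + 4) - 9024 = 508 - 9024 = -8516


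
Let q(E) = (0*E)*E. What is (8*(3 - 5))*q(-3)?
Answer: 0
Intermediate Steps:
q(E) = 0 (q(E) = 0*E = 0)
(8*(3 - 5))*q(-3) = (8*(3 - 5))*0 = (8*(-2))*0 = -16*0 = 0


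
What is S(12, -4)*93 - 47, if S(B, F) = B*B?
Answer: 13345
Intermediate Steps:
S(B, F) = B²
S(12, -4)*93 - 47 = 12²*93 - 47 = 144*93 - 47 = 13392 - 47 = 13345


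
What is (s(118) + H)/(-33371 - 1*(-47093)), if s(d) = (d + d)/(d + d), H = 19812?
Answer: 19813/13722 ≈ 1.4439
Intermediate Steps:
s(d) = 1 (s(d) = (2*d)/((2*d)) = (2*d)*(1/(2*d)) = 1)
(s(118) + H)/(-33371 - 1*(-47093)) = (1 + 19812)/(-33371 - 1*(-47093)) = 19813/(-33371 + 47093) = 19813/13722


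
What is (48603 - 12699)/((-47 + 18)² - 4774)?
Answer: -11968/1311 ≈ -9.1289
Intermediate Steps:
(48603 - 12699)/((-47 + 18)² - 4774) = 35904/((-29)² - 4774) = 35904/(841 - 4774) = 35904/(-3933) = 35904*(-1/3933) = -11968/1311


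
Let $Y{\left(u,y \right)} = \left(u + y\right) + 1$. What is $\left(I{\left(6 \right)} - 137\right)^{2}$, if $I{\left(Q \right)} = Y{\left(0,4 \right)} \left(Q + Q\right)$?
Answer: $5929$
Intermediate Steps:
$Y{\left(u,y \right)} = 1 + u + y$
$I{\left(Q \right)} = 10 Q$ ($I{\left(Q \right)} = \left(1 + 0 + 4\right) \left(Q + Q\right) = 5 \cdot 2 Q = 10 Q$)
$\left(I{\left(6 \right)} - 137\right)^{2} = \left(10 \cdot 6 - 137\right)^{2} = \left(60 - 137\right)^{2} = \left(-77\right)^{2} = 5929$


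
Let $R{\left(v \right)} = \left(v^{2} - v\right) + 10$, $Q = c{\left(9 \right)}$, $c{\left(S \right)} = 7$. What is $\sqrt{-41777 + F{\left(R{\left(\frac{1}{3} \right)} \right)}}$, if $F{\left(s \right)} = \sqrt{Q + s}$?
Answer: $\frac{\sqrt{-375993 + 3 \sqrt{151}}}{3} \approx 204.38 i$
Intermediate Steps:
$Q = 7$
$R{\left(v \right)} = 10 + v^{2} - v$
$F{\left(s \right)} = \sqrt{7 + s}$
$\sqrt{-41777 + F{\left(R{\left(\frac{1}{3} \right)} \right)}} = \sqrt{-41777 + \sqrt{7 + \left(10 + \left(\frac{1}{3}\right)^{2} - \frac{1}{3}\right)}} = \sqrt{-41777 + \sqrt{7 + \left(10 + \frac{1}{9} - \frac{1}{3}\right)}} = \sqrt{-41777 + \sqrt{7 + \frac{88}{9}}} = \sqrt{-41777 + \sqrt{\frac{151}{9}}} = \sqrt{-41777 + \frac{\sqrt{151}}{3}}$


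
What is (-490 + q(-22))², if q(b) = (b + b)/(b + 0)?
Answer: 238144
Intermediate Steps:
q(b) = 2 (q(b) = (2*b)/b = 2)
(-490 + q(-22))² = (-490 + 2)² = (-488)² = 238144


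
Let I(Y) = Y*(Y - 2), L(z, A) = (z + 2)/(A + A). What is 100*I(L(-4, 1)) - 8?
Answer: 292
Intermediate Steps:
L(z, A) = (2 + z)/(2*A) (L(z, A) = (2 + z)/((2*A)) = (2 + z)*(1/(2*A)) = (2 + z)/(2*A))
I(Y) = Y*(-2 + Y)
100*I(L(-4, 1)) - 8 = 100*(((1/2)*(2 - 4)/1)*(-2 + (1/2)*(2 - 4)/1)) - 8 = 100*(((1/2)*1*(-2))*(-2 + (1/2)*1*(-2))) - 8 = 100*(-(-2 - 1)) - 8 = 100*(-1*(-3)) - 8 = 100*3 - 8 = 300 - 8 = 292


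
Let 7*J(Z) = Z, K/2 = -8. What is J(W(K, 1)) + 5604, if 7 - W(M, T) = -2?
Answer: 39237/7 ≈ 5605.3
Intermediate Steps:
K = -16 (K = 2*(-8) = -16)
W(M, T) = 9 (W(M, T) = 7 - 1*(-2) = 7 + 2 = 9)
J(Z) = Z/7
J(W(K, 1)) + 5604 = (⅐)*9 + 5604 = 9/7 + 5604 = 39237/7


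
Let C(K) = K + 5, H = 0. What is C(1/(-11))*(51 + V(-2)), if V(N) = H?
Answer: 2754/11 ≈ 250.36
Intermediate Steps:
V(N) = 0
C(K) = 5 + K
C(1/(-11))*(51 + V(-2)) = (5 + 1/(-11))*(51 + 0) = (5 - 1/11)*51 = (54/11)*51 = 2754/11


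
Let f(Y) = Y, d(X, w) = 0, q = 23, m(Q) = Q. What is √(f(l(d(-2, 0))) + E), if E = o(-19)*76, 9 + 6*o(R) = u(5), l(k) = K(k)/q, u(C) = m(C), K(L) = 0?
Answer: 2*I*√114/3 ≈ 7.118*I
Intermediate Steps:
u(C) = C
l(k) = 0 (l(k) = 0/23 = 0*(1/23) = 0)
o(R) = -⅔ (o(R) = -3/2 + (⅙)*5 = -3/2 + ⅚ = -⅔)
E = -152/3 (E = -⅔*76 = -152/3 ≈ -50.667)
√(f(l(d(-2, 0))) + E) = √(0 - 152/3) = √(-152/3) = 2*I*√114/3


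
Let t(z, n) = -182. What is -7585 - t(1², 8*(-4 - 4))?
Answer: -7403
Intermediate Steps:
-7585 - t(1², 8*(-4 - 4)) = -7585 - 1*(-182) = -7585 + 182 = -7403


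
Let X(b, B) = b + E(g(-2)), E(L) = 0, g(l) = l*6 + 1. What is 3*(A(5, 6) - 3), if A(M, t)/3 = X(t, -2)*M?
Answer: 261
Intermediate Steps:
g(l) = 1 + 6*l (g(l) = 6*l + 1 = 1 + 6*l)
X(b, B) = b (X(b, B) = b + 0 = b)
A(M, t) = 3*M*t (A(M, t) = 3*(t*M) = 3*(M*t) = 3*M*t)
3*(A(5, 6) - 3) = 3*(3*5*6 - 3) = 3*(90 - 3) = 3*87 = 261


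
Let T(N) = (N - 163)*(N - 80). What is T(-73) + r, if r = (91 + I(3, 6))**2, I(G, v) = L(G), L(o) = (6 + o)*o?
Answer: 50032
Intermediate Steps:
L(o) = o*(6 + o)
T(N) = (-163 + N)*(-80 + N)
I(G, v) = G*(6 + G)
r = 13924 (r = (91 + 3*(6 + 3))**2 = (91 + 3*9)**2 = (91 + 27)**2 = 118**2 = 13924)
T(-73) + r = (13040 + (-73)**2 - 243*(-73)) + 13924 = (13040 + 5329 + 17739) + 13924 = 36108 + 13924 = 50032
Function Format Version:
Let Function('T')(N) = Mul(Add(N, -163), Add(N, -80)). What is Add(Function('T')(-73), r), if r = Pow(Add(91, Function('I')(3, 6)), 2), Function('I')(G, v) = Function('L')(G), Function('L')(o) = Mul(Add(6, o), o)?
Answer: 50032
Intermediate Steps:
Function('L')(o) = Mul(o, Add(6, o))
Function('T')(N) = Mul(Add(-163, N), Add(-80, N))
Function('I')(G, v) = Mul(G, Add(6, G))
r = 13924 (r = Pow(Add(91, Mul(3, Add(6, 3))), 2) = Pow(Add(91, Mul(3, 9)), 2) = Pow(Add(91, 27), 2) = Pow(118, 2) = 13924)
Add(Function('T')(-73), r) = Add(Add(13040, Pow(-73, 2), Mul(-243, -73)), 13924) = Add(Add(13040, 5329, 17739), 13924) = Add(36108, 13924) = 50032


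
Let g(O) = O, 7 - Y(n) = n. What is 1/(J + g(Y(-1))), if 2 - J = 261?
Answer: -1/251 ≈ -0.0039841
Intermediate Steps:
J = -259 (J = 2 - 1*261 = 2 - 261 = -259)
Y(n) = 7 - n
1/(J + g(Y(-1))) = 1/(-259 + (7 - 1*(-1))) = 1/(-259 + (7 + 1)) = 1/(-259 + 8) = 1/(-251) = -1/251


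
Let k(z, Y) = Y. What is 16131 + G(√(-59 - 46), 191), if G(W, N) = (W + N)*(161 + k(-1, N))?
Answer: 83363 + 352*I*√105 ≈ 83363.0 + 3606.9*I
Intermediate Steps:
G(W, N) = (161 + N)*(N + W) (G(W, N) = (W + N)*(161 + N) = (N + W)*(161 + N) = (161 + N)*(N + W))
16131 + G(√(-59 - 46), 191) = 16131 + (191² + 161*191 + 161*√(-59 - 46) + 191*√(-59 - 46)) = 16131 + (36481 + 30751 + 161*√(-105) + 191*√(-105)) = 16131 + (36481 + 30751 + 161*(I*√105) + 191*(I*√105)) = 16131 + (36481 + 30751 + 161*I*√105 + 191*I*√105) = 16131 + (67232 + 352*I*√105) = 83363 + 352*I*√105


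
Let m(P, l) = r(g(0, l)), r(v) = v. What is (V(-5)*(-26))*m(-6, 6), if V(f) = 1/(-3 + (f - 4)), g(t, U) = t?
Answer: 0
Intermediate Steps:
m(P, l) = 0
V(f) = 1/(-7 + f) (V(f) = 1/(-3 + (-4 + f)) = 1/(-7 + f))
(V(-5)*(-26))*m(-6, 6) = (-26/(-7 - 5))*0 = (-26/(-12))*0 = -1/12*(-26)*0 = (13/6)*0 = 0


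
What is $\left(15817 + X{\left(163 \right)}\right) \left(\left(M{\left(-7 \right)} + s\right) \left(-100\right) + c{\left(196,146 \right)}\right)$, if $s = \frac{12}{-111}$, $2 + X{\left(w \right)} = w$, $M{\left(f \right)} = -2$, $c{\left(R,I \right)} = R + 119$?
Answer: $\frac{310851990}{37} \approx 8.4014 \cdot 10^{6}$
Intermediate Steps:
$c{\left(R,I \right)} = 119 + R$
$X{\left(w \right)} = -2 + w$
$s = - \frac{4}{37}$ ($s = 12 \left(- \frac{1}{111}\right) = - \frac{4}{37} \approx -0.10811$)
$\left(15817 + X{\left(163 \right)}\right) \left(\left(M{\left(-7 \right)} + s\right) \left(-100\right) + c{\left(196,146 \right)}\right) = \left(15817 + \left(-2 + 163\right)\right) \left(\left(-2 - \frac{4}{37}\right) \left(-100\right) + \left(119 + 196\right)\right) = \left(15817 + 161\right) \left(\left(- \frac{78}{37}\right) \left(-100\right) + 315\right) = 15978 \left(\frac{7800}{37} + 315\right) = 15978 \cdot \frac{19455}{37} = \frac{310851990}{37}$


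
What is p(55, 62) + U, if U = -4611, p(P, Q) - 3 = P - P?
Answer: -4608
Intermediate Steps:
p(P, Q) = 3 (p(P, Q) = 3 + (P - P) = 3 + 0 = 3)
p(55, 62) + U = 3 - 4611 = -4608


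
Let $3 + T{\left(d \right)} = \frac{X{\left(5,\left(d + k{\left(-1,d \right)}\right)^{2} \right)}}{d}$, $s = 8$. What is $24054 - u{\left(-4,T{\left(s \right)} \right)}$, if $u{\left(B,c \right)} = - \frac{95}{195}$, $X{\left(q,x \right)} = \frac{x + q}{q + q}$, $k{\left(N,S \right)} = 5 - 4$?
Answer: $\frac{938125}{39} \approx 24055.0$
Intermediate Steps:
$k{\left(N,S \right)} = 1$ ($k{\left(N,S \right)} = 5 - 4 = 1$)
$X{\left(q,x \right)} = \frac{q + x}{2 q}$
$T{\left(d \right)} = -3 + \frac{\frac{1}{2} + \frac{\left(1 + d\right)^{2}}{10}}{d}$ ($T{\left(d \right)} = -3 + \frac{\frac{1}{2} \cdot \frac{1}{5} \left(5 + \left(d + 1\right)^{2}\right)}{d} = -3 + \frac{\frac{1}{2} \cdot \frac{1}{5} \left(5 + \left(1 + d\right)^{2}\right)}{d} = -3 + \frac{\frac{1}{2} + \frac{\left(1 + d\right)^{2}}{10}}{d}$)
$u{\left(B,c \right)} = - \frac{19}{39}$ ($u{\left(B,c \right)} = \left(-95\right) \frac{1}{195} = - \frac{19}{39}$)
$24054 - u{\left(-4,T{\left(s \right)} \right)} = 24054 - - \frac{19}{39} = 24054 + \frac{19}{39} = \frac{938125}{39}$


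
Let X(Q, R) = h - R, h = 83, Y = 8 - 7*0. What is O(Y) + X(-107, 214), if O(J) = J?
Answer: -123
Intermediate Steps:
Y = 8 (Y = 8 + 0 = 8)
X(Q, R) = 83 - R
O(Y) + X(-107, 214) = 8 + (83 - 1*214) = 8 + (83 - 214) = 8 - 131 = -123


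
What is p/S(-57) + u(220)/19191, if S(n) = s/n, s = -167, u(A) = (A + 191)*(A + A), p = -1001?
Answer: -354926869/1068299 ≈ -332.24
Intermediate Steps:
u(A) = 2*A*(191 + A) (u(A) = (191 + A)*(2*A) = 2*A*(191 + A))
S(n) = -167/n
p/S(-57) + u(220)/19191 = -1001/((-167/(-57))) + (2*220*(191 + 220))/19191 = -1001/((-167*(-1/57))) + (2*220*411)*(1/19191) = -1001/167/57 + 180840*(1/19191) = -1001*57/167 + 60280/6397 = -57057/167 + 60280/6397 = -354926869/1068299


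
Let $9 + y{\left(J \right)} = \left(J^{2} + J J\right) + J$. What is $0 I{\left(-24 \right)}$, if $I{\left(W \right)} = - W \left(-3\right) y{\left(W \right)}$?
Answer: $0$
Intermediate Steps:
$y{\left(J \right)} = -9 + J + 2 J^{2}$ ($y{\left(J \right)} = -9 + \left(\left(J^{2} + J J\right) + J\right) = -9 + \left(\left(J^{2} + J^{2}\right) + J\right) = -9 + \left(2 J^{2} + J\right) = -9 + \left(J + 2 J^{2}\right) = -9 + J + 2 J^{2}$)
$I{\left(W \right)} = 3 W \left(-9 + W + 2 W^{2}\right)$ ($I{\left(W \right)} = - W \left(-3\right) \left(-9 + W + 2 W^{2}\right) = 3 W \left(-9 + W + 2 W^{2}\right)$)
$0 I{\left(-24 \right)} = 0 \cdot 3 \left(-24\right) \left(-9 - 24 + 2 \left(-24\right)^{2}\right) = 0 \cdot 3 \left(-24\right) \left(-9 - 24 + 2 \cdot 576\right) = 0 \cdot 3 \left(-24\right) \left(-9 - 24 + 1152\right) = 0 \cdot 3 \left(-24\right) 1119 = 0 \left(-80568\right) = 0$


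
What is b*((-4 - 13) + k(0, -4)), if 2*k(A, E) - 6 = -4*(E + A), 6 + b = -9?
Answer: 90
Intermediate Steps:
b = -15 (b = -6 - 9 = -15)
k(A, E) = 3 - 2*A - 2*E (k(A, E) = 3 + (-4*(E + A))/2 = 3 + (-4*(A + E))/2 = 3 + (-4*A - 4*E)/2 = 3 + (-2*A - 2*E) = 3 - 2*A - 2*E)
b*((-4 - 13) + k(0, -4)) = -15*((-4 - 13) + (3 - 2*0 - 2*(-4))) = -15*(-17 + (3 + 0 + 8)) = -15*(-17 + 11) = -15*(-6) = 90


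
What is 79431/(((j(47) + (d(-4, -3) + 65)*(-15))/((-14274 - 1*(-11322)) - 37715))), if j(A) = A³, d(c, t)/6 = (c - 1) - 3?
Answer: -3230220477/103568 ≈ -31189.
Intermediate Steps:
d(c, t) = -24 + 6*c (d(c, t) = 6*((c - 1) - 3) = 6*((-1 + c) - 3) = 6*(-4 + c) = -24 + 6*c)
79431/(((j(47) + (d(-4, -3) + 65)*(-15))/((-14274 - 1*(-11322)) - 37715))) = 79431/(((47³ + ((-24 + 6*(-4)) + 65)*(-15))/((-14274 - 1*(-11322)) - 37715))) = 79431/(((103823 + ((-24 - 24) + 65)*(-15))/((-14274 + 11322) - 37715))) = 79431/(((103823 + (-48 + 65)*(-15))/(-2952 - 37715))) = 79431/(((103823 + 17*(-15))/(-40667))) = 79431/(((103823 - 255)*(-1/40667))) = 79431/((103568*(-1/40667))) = 79431/(-103568/40667) = 79431*(-40667/103568) = -3230220477/103568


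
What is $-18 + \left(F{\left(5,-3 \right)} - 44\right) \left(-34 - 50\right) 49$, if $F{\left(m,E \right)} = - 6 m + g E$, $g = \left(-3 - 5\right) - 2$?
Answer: $181086$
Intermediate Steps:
$g = -10$ ($g = -8 - 2 = -10$)
$F{\left(m,E \right)} = - 10 E - 6 m$ ($F{\left(m,E \right)} = - 6 m - 10 E = - 10 E - 6 m$)
$-18 + \left(F{\left(5,-3 \right)} - 44\right) \left(-34 - 50\right) 49 = -18 + \left(\left(\left(-10\right) \left(-3\right) - 30\right) - 44\right) \left(-34 - 50\right) 49 = -18 + \left(\left(30 - 30\right) - 44\right) \left(-84\right) 49 = -18 + \left(0 - 44\right) \left(-84\right) 49 = -18 + \left(-44\right) \left(-84\right) 49 = -18 + 3696 \cdot 49 = -18 + 181104 = 181086$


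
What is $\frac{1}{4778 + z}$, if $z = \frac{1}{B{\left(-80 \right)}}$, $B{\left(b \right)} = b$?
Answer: $\frac{80}{382239} \approx 0.00020929$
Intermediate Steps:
$z = - \frac{1}{80}$ ($z = \frac{1}{-80} = - \frac{1}{80} \approx -0.0125$)
$\frac{1}{4778 + z} = \frac{1}{4778 - \frac{1}{80}} = \frac{1}{\frac{382239}{80}} = \frac{80}{382239}$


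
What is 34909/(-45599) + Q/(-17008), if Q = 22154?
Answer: -801966259/387773896 ≈ -2.0681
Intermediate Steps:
34909/(-45599) + Q/(-17008) = 34909/(-45599) + 22154/(-17008) = 34909*(-1/45599) + 22154*(-1/17008) = -34909/45599 - 11077/8504 = -801966259/387773896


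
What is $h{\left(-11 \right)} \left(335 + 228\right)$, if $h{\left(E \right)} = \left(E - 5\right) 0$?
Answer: $0$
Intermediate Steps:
$h{\left(E \right)} = 0$ ($h{\left(E \right)} = \left(-5 + E\right) 0 = 0$)
$h{\left(-11 \right)} \left(335 + 228\right) = 0 \left(335 + 228\right) = 0 \cdot 563 = 0$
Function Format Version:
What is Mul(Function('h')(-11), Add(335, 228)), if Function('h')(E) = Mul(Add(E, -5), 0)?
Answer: 0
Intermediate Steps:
Function('h')(E) = 0 (Function('h')(E) = Mul(Add(-5, E), 0) = 0)
Mul(Function('h')(-11), Add(335, 228)) = Mul(0, Add(335, 228)) = Mul(0, 563) = 0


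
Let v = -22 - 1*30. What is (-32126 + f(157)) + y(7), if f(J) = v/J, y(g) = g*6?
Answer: -5037240/157 ≈ -32084.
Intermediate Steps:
y(g) = 6*g
v = -52 (v = -22 - 30 = -52)
f(J) = -52/J
(-32126 + f(157)) + y(7) = (-32126 - 52/157) + 6*7 = (-32126 - 52*1/157) + 42 = (-32126 - 52/157) + 42 = -5043834/157 + 42 = -5037240/157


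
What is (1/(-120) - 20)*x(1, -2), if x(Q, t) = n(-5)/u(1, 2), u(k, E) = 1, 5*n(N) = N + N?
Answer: 2401/60 ≈ 40.017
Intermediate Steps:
n(N) = 2*N/5 (n(N) = (N + N)/5 = (2*N)/5 = 2*N/5)
x(Q, t) = -2 (x(Q, t) = ((⅖)*(-5))/1 = -2*1 = -2)
(1/(-120) - 20)*x(1, -2) = (1/(-120) - 20)*(-2) = (-1/120 - 20)*(-2) = -2401/120*(-2) = 2401/60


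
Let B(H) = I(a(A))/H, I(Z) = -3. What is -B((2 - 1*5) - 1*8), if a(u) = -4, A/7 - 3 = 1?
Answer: -3/11 ≈ -0.27273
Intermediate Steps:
A = 28 (A = 21 + 7*1 = 21 + 7 = 28)
B(H) = -3/H
-B((2 - 1*5) - 1*8) = -(-3)/((2 - 1*5) - 1*8) = -(-3)/((2 - 5) - 8) = -(-3)/(-3 - 8) = -(-3)/(-11) = -(-3)*(-1)/11 = -1*3/11 = -3/11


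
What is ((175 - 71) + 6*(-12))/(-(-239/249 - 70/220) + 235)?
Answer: 175296/1294331 ≈ 0.13543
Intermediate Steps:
((175 - 71) + 6*(-12))/(-(-239/249 - 70/220) + 235) = (104 - 72)/(-(-239*1/249 - 70*1/220) + 235) = 32/(-(-239/249 - 7/22) + 235) = 32/(-1*(-7001/5478) + 235) = 32/(7001/5478 + 235) = 32/(1294331/5478) = 32*(5478/1294331) = 175296/1294331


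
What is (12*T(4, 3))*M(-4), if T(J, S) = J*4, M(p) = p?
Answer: -768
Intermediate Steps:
T(J, S) = 4*J
(12*T(4, 3))*M(-4) = (12*(4*4))*(-4) = (12*16)*(-4) = 192*(-4) = -768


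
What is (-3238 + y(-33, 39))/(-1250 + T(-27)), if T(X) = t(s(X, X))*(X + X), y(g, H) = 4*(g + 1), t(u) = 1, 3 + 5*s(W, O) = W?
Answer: 1683/652 ≈ 2.5813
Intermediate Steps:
s(W, O) = -⅗ + W/5
y(g, H) = 4 + 4*g (y(g, H) = 4*(1 + g) = 4 + 4*g)
T(X) = 2*X (T(X) = 1*(X + X) = 1*(2*X) = 2*X)
(-3238 + y(-33, 39))/(-1250 + T(-27)) = (-3238 + (4 + 4*(-33)))/(-1250 + 2*(-27)) = (-3238 + (4 - 132))/(-1250 - 54) = (-3238 - 128)/(-1304) = -3366*(-1/1304) = 1683/652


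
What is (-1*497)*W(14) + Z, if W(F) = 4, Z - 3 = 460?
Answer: -1525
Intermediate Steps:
Z = 463 (Z = 3 + 460 = 463)
(-1*497)*W(14) + Z = -1*497*4 + 463 = -497*4 + 463 = -1988 + 463 = -1525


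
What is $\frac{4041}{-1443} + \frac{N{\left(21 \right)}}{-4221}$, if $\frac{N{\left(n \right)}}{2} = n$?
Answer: $- \frac{271709}{96681} \approx -2.8104$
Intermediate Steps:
$N{\left(n \right)} = 2 n$
$\frac{4041}{-1443} + \frac{N{\left(21 \right)}}{-4221} = \frac{4041}{-1443} + \frac{2 \cdot 21}{-4221} = 4041 \left(- \frac{1}{1443}\right) + 42 \left(- \frac{1}{4221}\right) = - \frac{1347}{481} - \frac{2}{201} = - \frac{271709}{96681}$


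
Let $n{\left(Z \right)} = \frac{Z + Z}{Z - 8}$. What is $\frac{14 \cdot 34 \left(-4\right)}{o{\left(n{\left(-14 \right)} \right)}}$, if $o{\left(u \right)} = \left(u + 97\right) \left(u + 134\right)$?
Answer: $- \frac{14399}{100533} \approx -0.14323$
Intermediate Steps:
$n{\left(Z \right)} = \frac{2 Z}{-8 + Z}$
$o{\left(u \right)} = \left(97 + u\right) \left(134 + u\right)$
$\frac{14 \cdot 34 \left(-4\right)}{o{\left(n{\left(-14 \right)} \right)}} = \frac{14 \cdot 34 \left(-4\right)}{12998 + \left(2 \left(-14\right) \frac{1}{-8 - 14}\right)^{2} + 231 \cdot 2 \left(-14\right) \frac{1}{-8 - 14}} = \frac{476 \left(-4\right)}{12998 + \left(2 \left(-14\right) \frac{1}{-22}\right)^{2} + 231 \cdot 2 \left(-14\right) \frac{1}{-22}} = - \frac{1904}{12998 + \left(2 \left(-14\right) \left(- \frac{1}{22}\right)\right)^{2} + 231 \cdot 2 \left(-14\right) \left(- \frac{1}{22}\right)} = - \frac{1904}{12998 + \left(\frac{14}{11}\right)^{2} + 231 \cdot \frac{14}{11}} = - \frac{1904}{12998 + \frac{196}{121} + 294} = - \frac{1904}{\frac{1608528}{121}} = \left(-1904\right) \frac{121}{1608528} = - \frac{14399}{100533}$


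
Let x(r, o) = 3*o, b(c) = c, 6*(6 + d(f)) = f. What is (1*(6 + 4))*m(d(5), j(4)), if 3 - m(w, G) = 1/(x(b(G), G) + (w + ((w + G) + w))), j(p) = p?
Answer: 10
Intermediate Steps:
d(f) = -6 + f/6
m(w, G) = 3 - 1/(3*w + 4*G) (m(w, G) = 3 - 1/(3*G + (w + ((w + G) + w))) = 3 - 1/(3*G + (w + ((G + w) + w))) = 3 - 1/(3*G + (w + (G + 2*w))) = 3 - 1/(3*G + (G + 3*w)) = 3 - 1/(3*w + 4*G))
(1*(6 + 4))*m(d(5), j(4)) = (1*(6 + 4))*((-1 + 9*(-6 + (1/6)*5) + 12*4)/(3*(-6 + (1/6)*5) + 4*4)) = (1*10)*((-1 + 9*(-6 + 5/6) + 48)/(3*(-6 + 5/6) + 16)) = 10*((-1 + 9*(-31/6) + 48)/(3*(-31/6) + 16)) = 10*((-1 - 93/2 + 48)/(-31/2 + 16)) = 10*((1/2)/(1/2)) = 10*(2*(1/2)) = 10*1 = 10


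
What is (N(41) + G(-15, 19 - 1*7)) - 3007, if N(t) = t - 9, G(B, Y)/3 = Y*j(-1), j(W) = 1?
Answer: -2939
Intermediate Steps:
G(B, Y) = 3*Y (G(B, Y) = 3*(Y*1) = 3*Y)
N(t) = -9 + t
(N(41) + G(-15, 19 - 1*7)) - 3007 = ((-9 + 41) + 3*(19 - 1*7)) - 3007 = (32 + 3*(19 - 7)) - 3007 = (32 + 3*12) - 3007 = (32 + 36) - 3007 = 68 - 3007 = -2939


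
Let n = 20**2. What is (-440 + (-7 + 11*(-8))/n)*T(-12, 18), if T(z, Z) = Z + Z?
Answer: -316971/20 ≈ -15849.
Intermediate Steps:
T(z, Z) = 2*Z
n = 400
(-440 + (-7 + 11*(-8))/n)*T(-12, 18) = (-440 + (-7 + 11*(-8))/400)*(2*18) = (-440 + (-7 - 88)*(1/400))*36 = (-440 - 95*1/400)*36 = (-440 - 19/80)*36 = -35219/80*36 = -316971/20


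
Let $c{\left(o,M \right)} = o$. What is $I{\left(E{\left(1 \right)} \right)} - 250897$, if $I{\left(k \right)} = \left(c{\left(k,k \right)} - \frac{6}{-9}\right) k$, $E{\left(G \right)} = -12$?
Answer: $-250761$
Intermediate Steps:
$I{\left(k \right)} = k \left(\frac{2}{3} + k\right)$ ($I{\left(k \right)} = \left(k - \frac{6}{-9}\right) k = \left(k - - \frac{2}{3}\right) k = \left(k + \frac{2}{3}\right) k = \left(\frac{2}{3} + k\right) k = k \left(\frac{2}{3} + k\right)$)
$I{\left(E{\left(1 \right)} \right)} - 250897 = \frac{1}{3} \left(-12\right) \left(2 + 3 \left(-12\right)\right) - 250897 = \frac{1}{3} \left(-12\right) \left(2 - 36\right) - 250897 = \frac{1}{3} \left(-12\right) \left(-34\right) - 250897 = 136 - 250897 = -250761$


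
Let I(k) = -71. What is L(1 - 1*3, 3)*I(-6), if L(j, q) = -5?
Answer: 355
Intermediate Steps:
L(1 - 1*3, 3)*I(-6) = -5*(-71) = 355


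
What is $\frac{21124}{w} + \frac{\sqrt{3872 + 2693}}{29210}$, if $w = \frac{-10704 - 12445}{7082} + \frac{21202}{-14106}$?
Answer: $- \frac{1055129984904}{238346179} + \frac{\sqrt{6565}}{29210} \approx -4426.9$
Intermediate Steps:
$w = - \frac{238346179}{49949346}$ ($w = \left(-10704 - 12445\right) \frac{1}{7082} + 21202 \left(- \frac{1}{14106}\right) = \left(-23149\right) \frac{1}{7082} - \frac{10601}{7053} = - \frac{23149}{7082} - \frac{10601}{7053} = - \frac{238346179}{49949346} \approx -4.7718$)
$\frac{21124}{w} + \frac{\sqrt{3872 + 2693}}{29210} = \frac{21124}{- \frac{238346179}{49949346}} + \frac{\sqrt{3872 + 2693}}{29210} = 21124 \left(- \frac{49949346}{238346179}\right) + \sqrt{6565} \cdot \frac{1}{29210} = - \frac{1055129984904}{238346179} + \frac{\sqrt{6565}}{29210}$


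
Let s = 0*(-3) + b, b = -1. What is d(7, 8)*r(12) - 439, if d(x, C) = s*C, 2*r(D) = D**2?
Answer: -1015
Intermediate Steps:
r(D) = D**2/2
s = -1 (s = 0*(-3) - 1 = 0 - 1 = -1)
d(x, C) = -C
d(7, 8)*r(12) - 439 = (-1*8)*((1/2)*12**2) - 439 = -4*144 - 439 = -8*72 - 439 = -576 - 439 = -1015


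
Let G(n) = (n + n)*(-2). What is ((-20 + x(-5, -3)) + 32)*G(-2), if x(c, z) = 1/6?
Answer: 292/3 ≈ 97.333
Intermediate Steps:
x(c, z) = 1/6
G(n) = -4*n (G(n) = (2*n)*(-2) = -4*n)
((-20 + x(-5, -3)) + 32)*G(-2) = ((-20 + 1/6) + 32)*(-4*(-2)) = (-119/6 + 32)*8 = (73/6)*8 = 292/3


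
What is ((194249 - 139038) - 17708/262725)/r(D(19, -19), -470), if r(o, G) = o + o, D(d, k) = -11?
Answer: -14505292267/5779950 ≈ -2509.6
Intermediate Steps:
r(o, G) = 2*o
((194249 - 139038) - 17708/262725)/r(D(19, -19), -470) = ((194249 - 139038) - 17708/262725)/((2*(-11))) = (55211 - 17708*1/262725)/(-22) = (55211 - 17708/262725)*(-1/22) = (14505292267/262725)*(-1/22) = -14505292267/5779950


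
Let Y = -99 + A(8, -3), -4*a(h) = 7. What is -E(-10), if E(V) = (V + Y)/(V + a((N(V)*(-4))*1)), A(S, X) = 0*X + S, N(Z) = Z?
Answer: -404/47 ≈ -8.5957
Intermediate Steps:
a(h) = -7/4 (a(h) = -¼*7 = -7/4)
A(S, X) = S (A(S, X) = 0 + S = S)
Y = -91 (Y = -99 + 8 = -91)
E(V) = (-91 + V)/(-7/4 + V) (E(V) = (V - 91)/(V - 7/4) = (-91 + V)/(-7/4 + V))
-E(-10) = -4*(-91 - 10)/(-7 + 4*(-10)) = -4*(-101)/(-7 - 40) = -4*(-101)/(-47) = -4*(-1)*(-101)/47 = -1*404/47 = -404/47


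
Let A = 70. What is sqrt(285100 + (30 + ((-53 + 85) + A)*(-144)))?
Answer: sqrt(270442) ≈ 520.04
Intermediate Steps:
sqrt(285100 + (30 + ((-53 + 85) + A)*(-144))) = sqrt(285100 + (30 + ((-53 + 85) + 70)*(-144))) = sqrt(285100 + (30 + (32 + 70)*(-144))) = sqrt(285100 + (30 + 102*(-144))) = sqrt(285100 + (30 - 14688)) = sqrt(285100 - 14658) = sqrt(270442)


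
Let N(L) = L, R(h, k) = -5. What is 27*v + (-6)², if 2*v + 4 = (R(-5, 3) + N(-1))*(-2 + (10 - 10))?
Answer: 144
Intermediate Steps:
v = 4 (v = -2 + ((-5 - 1)*(-2 + (10 - 10)))/2 = -2 + (-6*(-2 + 0))/2 = -2 + (-6*(-2))/2 = -2 + (½)*12 = -2 + 6 = 4)
27*v + (-6)² = 27*4 + (-6)² = 108 + 36 = 144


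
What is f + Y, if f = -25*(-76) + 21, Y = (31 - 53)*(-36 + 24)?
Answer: 2185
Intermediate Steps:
Y = 264 (Y = -22*(-12) = 264)
f = 1921 (f = 1900 + 21 = 1921)
f + Y = 1921 + 264 = 2185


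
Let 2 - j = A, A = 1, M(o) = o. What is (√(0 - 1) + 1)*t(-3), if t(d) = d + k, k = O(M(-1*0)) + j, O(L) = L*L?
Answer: -2 - 2*I ≈ -2.0 - 2.0*I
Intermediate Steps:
j = 1 (j = 2 - 1*1 = 2 - 1 = 1)
O(L) = L²
k = 1 (k = (-1*0)² + 1 = 0² + 1 = 0 + 1 = 1)
t(d) = 1 + d (t(d) = d + 1 = 1 + d)
(√(0 - 1) + 1)*t(-3) = (√(0 - 1) + 1)*(1 - 3) = (√(-1) + 1)*(-2) = (I + 1)*(-2) = (1 + I)*(-2) = -2 - 2*I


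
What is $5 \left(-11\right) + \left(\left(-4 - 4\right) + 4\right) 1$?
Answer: $-59$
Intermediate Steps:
$5 \left(-11\right) + \left(\left(-4 - 4\right) + 4\right) 1 = -55 + \left(\left(-4 - 4\right) + 4\right) 1 = -55 + \left(-8 + 4\right) 1 = -55 - 4 = -59$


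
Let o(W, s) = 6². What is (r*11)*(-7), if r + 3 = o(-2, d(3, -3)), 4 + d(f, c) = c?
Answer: -2541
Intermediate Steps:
d(f, c) = -4 + c
o(W, s) = 36
r = 33 (r = -3 + 36 = 33)
(r*11)*(-7) = (33*11)*(-7) = 363*(-7) = -2541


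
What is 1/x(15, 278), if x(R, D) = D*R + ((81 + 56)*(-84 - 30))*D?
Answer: -1/4337634 ≈ -2.3054e-7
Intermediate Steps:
x(R, D) = -15618*D + D*R (x(R, D) = D*R + (137*(-114))*D = D*R - 15618*D = -15618*D + D*R)
1/x(15, 278) = 1/(278*(-15618 + 15)) = 1/(278*(-15603)) = 1/(-4337634) = -1/4337634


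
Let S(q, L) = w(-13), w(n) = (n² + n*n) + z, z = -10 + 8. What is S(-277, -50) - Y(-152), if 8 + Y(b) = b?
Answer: 496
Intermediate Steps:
z = -2
Y(b) = -8 + b
w(n) = -2 + 2*n² (w(n) = (n² + n*n) - 2 = (n² + n²) - 2 = 2*n² - 2 = -2 + 2*n²)
S(q, L) = 336 (S(q, L) = -2 + 2*(-13)² = -2 + 2*169 = -2 + 338 = 336)
S(-277, -50) - Y(-152) = 336 - (-8 - 152) = 336 - 1*(-160) = 336 + 160 = 496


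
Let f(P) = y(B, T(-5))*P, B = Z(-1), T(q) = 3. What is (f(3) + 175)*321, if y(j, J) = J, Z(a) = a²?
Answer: 59064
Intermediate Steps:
B = 1 (B = (-1)² = 1)
f(P) = 3*P
(f(3) + 175)*321 = (3*3 + 175)*321 = (9 + 175)*321 = 184*321 = 59064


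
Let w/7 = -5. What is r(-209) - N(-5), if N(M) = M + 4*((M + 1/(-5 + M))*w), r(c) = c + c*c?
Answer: 42763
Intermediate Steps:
w = -35 (w = 7*(-5) = -35)
r(c) = c + c²
N(M) = -140/(-5 + M) - 139*M (N(M) = M + 4*((M + 1/(-5 + M))*(-35)) = M + 4*(-35*M - 35/(-5 + M)) = M + (-140*M - 140/(-5 + M)) = -140/(-5 + M) - 139*M)
r(-209) - N(-5) = -209*(1 - 209) - (-140 - 139*(-5)² + 695*(-5))/(-5 - 5) = -209*(-208) - (-140 - 139*25 - 3475)/(-10) = 43472 - (-1)*(-140 - 3475 - 3475)/10 = 43472 - (-1)*(-7090)/10 = 43472 - 1*709 = 43472 - 709 = 42763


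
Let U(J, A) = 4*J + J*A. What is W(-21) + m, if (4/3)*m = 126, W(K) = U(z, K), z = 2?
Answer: 121/2 ≈ 60.500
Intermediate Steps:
U(J, A) = 4*J + A*J
W(K) = 8 + 2*K (W(K) = 2*(4 + K) = 8 + 2*K)
m = 189/2 (m = (3/4)*126 = 189/2 ≈ 94.500)
W(-21) + m = (8 + 2*(-21)) + 189/2 = (8 - 42) + 189/2 = -34 + 189/2 = 121/2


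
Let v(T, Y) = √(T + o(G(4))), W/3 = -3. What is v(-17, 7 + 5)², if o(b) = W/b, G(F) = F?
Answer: -77/4 ≈ -19.250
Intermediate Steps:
W = -9 (W = 3*(-3) = -9)
o(b) = -9/b
v(T, Y) = √(-9/4 + T) (v(T, Y) = √(T - 9/4) = √(-9/4 + T))
v(-17, 7 + 5)² = (√(-9 + 4*(-17))/2)² = (√(-9 - 68)/2)² = (√(-77)/2)² = ((I*√77)/2)² = (I*√77/2)² = -77/4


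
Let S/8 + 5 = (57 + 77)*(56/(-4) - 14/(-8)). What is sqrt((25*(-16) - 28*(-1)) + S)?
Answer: 2*I*sqrt(3386) ≈ 116.38*I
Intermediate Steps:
S = -13172 (S = -40 + 8*((57 + 77)*(56/(-4) - 14/(-8))) = -40 + 8*(134*(56*(-1/4) - 14*(-1/8))) = -40 + 8*(134*(-14 + 7/4)) = -40 + 8*(134*(-49/4)) = -40 + 8*(-3283/2) = -40 - 13132 = -13172)
sqrt((25*(-16) - 28*(-1)) + S) = sqrt((25*(-16) - 28*(-1)) - 13172) = sqrt((-400 + 28) - 13172) = sqrt(-372 - 13172) = sqrt(-13544) = 2*I*sqrt(3386)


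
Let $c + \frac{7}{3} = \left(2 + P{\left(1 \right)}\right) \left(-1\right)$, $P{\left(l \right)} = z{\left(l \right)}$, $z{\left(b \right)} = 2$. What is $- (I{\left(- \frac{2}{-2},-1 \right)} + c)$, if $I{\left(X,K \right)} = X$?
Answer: $\frac{16}{3} \approx 5.3333$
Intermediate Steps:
$P{\left(l \right)} = 2$
$c = - \frac{19}{3}$ ($c = - \frac{7}{3} + \left(2 + 2\right) \left(-1\right) = - \frac{7}{3} + 4 \left(-1\right) = - \frac{7}{3} - 4 = - \frac{19}{3} \approx -6.3333$)
$- (I{\left(- \frac{2}{-2},-1 \right)} + c) = - (- \frac{2}{-2} - \frac{19}{3}) = - (\left(-2\right) \left(- \frac{1}{2}\right) - \frac{19}{3}) = - (1 - \frac{19}{3}) = \left(-1\right) \left(- \frac{16}{3}\right) = \frac{16}{3}$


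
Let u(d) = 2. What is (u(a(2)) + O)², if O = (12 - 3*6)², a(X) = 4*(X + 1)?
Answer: 1444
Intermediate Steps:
a(X) = 4 + 4*X (a(X) = 4*(1 + X) = 4 + 4*X)
O = 36 (O = (12 - 18)² = (-6)² = 36)
(u(a(2)) + O)² = (2 + 36)² = 38² = 1444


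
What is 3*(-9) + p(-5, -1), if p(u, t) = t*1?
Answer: -28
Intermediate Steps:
p(u, t) = t
3*(-9) + p(-5, -1) = 3*(-9) - 1 = -27 - 1 = -28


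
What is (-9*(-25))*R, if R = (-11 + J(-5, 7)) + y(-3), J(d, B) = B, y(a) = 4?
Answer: 0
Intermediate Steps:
R = 0 (R = (-11 + 7) + 4 = -4 + 4 = 0)
(-9*(-25))*R = -9*(-25)*0 = 225*0 = 0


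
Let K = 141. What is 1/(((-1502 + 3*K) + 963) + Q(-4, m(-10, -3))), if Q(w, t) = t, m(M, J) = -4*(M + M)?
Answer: -1/36 ≈ -0.027778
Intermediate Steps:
m(M, J) = -8*M
1/(((-1502 + 3*K) + 963) + Q(-4, m(-10, -3))) = 1/(((-1502 + 3*141) + 963) - 8*(-10)) = 1/(((-1502 + 423) + 963) + 80) = 1/((-1079 + 963) + 80) = 1/(-116 + 80) = 1/(-36) = -1/36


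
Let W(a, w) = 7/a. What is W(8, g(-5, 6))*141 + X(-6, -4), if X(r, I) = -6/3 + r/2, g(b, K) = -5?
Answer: 947/8 ≈ 118.38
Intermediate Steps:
X(r, I) = -2 + r/2 (X(r, I) = -6*⅓ + r*(½) = -2 + r/2)
W(8, g(-5, 6))*141 + X(-6, -4) = (7/8)*141 + (-2 + (½)*(-6)) = (7*(⅛))*141 + (-2 - 3) = (7/8)*141 - 5 = 987/8 - 5 = 947/8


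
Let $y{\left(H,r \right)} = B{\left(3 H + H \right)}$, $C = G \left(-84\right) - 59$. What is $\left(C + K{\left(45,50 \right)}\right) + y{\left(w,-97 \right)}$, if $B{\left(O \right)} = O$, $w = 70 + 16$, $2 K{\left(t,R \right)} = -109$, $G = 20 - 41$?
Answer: $\frac{3989}{2} \approx 1994.5$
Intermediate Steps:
$G = -21$
$K{\left(t,R \right)} = - \frac{109}{2}$ ($K{\left(t,R \right)} = \frac{1}{2} \left(-109\right) = - \frac{109}{2}$)
$w = 86$
$C = 1705$ ($C = \left(-21\right) \left(-84\right) - 59 = 1764 - 59 = 1705$)
$y{\left(H,r \right)} = 4 H$ ($y{\left(H,r \right)} = 3 H + H = 4 H$)
$\left(C + K{\left(45,50 \right)}\right) + y{\left(w,-97 \right)} = \left(1705 - \frac{109}{2}\right) + 4 \cdot 86 = \frac{3301}{2} + 344 = \frac{3989}{2}$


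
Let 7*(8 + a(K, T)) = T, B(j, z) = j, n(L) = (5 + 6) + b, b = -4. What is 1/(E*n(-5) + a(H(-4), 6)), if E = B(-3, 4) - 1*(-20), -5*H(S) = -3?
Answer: 7/783 ≈ 0.0089400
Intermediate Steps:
n(L) = 7 (n(L) = (5 + 6) - 4 = 11 - 4 = 7)
H(S) = 3/5 (H(S) = -1/5*(-3) = 3/5)
a(K, T) = -8 + T/7
E = 17 (E = -3 - 1*(-20) = -3 + 20 = 17)
1/(E*n(-5) + a(H(-4), 6)) = 1/(17*7 + (-8 + (1/7)*6)) = 1/(119 + (-8 + 6/7)) = 1/(119 - 50/7) = 1/(783/7) = 7/783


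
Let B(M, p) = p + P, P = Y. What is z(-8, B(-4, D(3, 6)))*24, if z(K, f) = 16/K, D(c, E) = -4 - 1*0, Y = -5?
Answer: -48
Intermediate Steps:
P = -5
D(c, E) = -4 (D(c, E) = -4 + 0 = -4)
B(M, p) = -5 + p (B(M, p) = p - 5 = -5 + p)
z(-8, B(-4, D(3, 6)))*24 = (16/(-8))*24 = (16*(-1/8))*24 = -2*24 = -48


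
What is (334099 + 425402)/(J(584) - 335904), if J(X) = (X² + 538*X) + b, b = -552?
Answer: 253167/106264 ≈ 2.3824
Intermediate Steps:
J(X) = -552 + X² + 538*X (J(X) = (X² + 538*X) - 552 = -552 + X² + 538*X)
(334099 + 425402)/(J(584) - 335904) = (334099 + 425402)/((-552 + 584² + 538*584) - 335904) = 759501/((-552 + 341056 + 314192) - 335904) = 759501/(654696 - 335904) = 759501/318792 = 759501*(1/318792) = 253167/106264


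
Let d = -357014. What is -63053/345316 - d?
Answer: 123282583371/345316 ≈ 3.5701e+5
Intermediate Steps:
-63053/345316 - d = -63053/345316 - 1*(-357014) = -63053*1/345316 + 357014 = -63053/345316 + 357014 = 123282583371/345316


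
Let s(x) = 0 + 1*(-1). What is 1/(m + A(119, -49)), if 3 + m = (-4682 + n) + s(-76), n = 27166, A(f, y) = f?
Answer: 1/22599 ≈ 4.4250e-5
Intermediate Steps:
s(x) = -1 (s(x) = 0 - 1 = -1)
m = 22480 (m = -3 + ((-4682 + 27166) - 1) = -3 + (22484 - 1) = -3 + 22483 = 22480)
1/(m + A(119, -49)) = 1/(22480 + 119) = 1/22599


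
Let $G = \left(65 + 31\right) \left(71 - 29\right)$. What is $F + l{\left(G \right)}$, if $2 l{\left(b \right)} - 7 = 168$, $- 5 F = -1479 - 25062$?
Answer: $\frac{53957}{10} \approx 5395.7$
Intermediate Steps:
$F = \frac{26541}{5}$ ($F = - \frac{-1479 - 25062}{5} = \left(- \frac{1}{5}\right) \left(-26541\right) = \frac{26541}{5} \approx 5308.2$)
$G = 4032$ ($G = 96 \cdot 42 = 4032$)
$l{\left(b \right)} = \frac{175}{2}$ ($l{\left(b \right)} = \frac{7}{2} + \frac{1}{2} \cdot 168 = \frac{7}{2} + 84 = \frac{175}{2}$)
$F + l{\left(G \right)} = \frac{26541}{5} + \frac{175}{2} = \frac{53957}{10}$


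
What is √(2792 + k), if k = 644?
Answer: 2*√859 ≈ 58.617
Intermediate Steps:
√(2792 + k) = √(2792 + 644) = √3436 = 2*√859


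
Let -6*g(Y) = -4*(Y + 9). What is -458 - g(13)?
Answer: -1418/3 ≈ -472.67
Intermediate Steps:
g(Y) = 6 + 2*Y/3 (g(Y) = -(-2)*(Y + 9)/3 = -(-2)*(9 + Y)/3 = -(-36 - 4*Y)/6 = 6 + 2*Y/3)
-458 - g(13) = -458 - (6 + (⅔)*13) = -458 - (6 + 26/3) = -458 - 1*44/3 = -458 - 44/3 = -1418/3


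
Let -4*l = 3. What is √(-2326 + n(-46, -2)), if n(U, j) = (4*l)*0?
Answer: I*√2326 ≈ 48.229*I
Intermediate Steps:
l = -¾ (l = -¼*3 = -¾ ≈ -0.75000)
n(U, j) = 0 (n(U, j) = (4*(-¾))*0 = -3*0 = 0)
√(-2326 + n(-46, -2)) = √(-2326 + 0) = √(-2326) = I*√2326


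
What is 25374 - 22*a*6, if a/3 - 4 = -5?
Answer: 25770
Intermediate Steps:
a = -3 (a = 12 + 3*(-5) = 12 - 15 = -3)
25374 - 22*a*6 = 25374 - 22*(-3)*6 = 25374 - (-66)*6 = 25374 - 1*(-396) = 25374 + 396 = 25770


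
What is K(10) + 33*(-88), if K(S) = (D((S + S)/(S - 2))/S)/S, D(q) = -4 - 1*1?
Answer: -58081/20 ≈ -2904.1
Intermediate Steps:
D(q) = -5 (D(q) = -4 - 1 = -5)
K(S) = -5/S² (K(S) = (-5/S)/S = -5/S²)
K(10) + 33*(-88) = -5/10² + 33*(-88) = -5*1/100 - 2904 = -1/20 - 2904 = -58081/20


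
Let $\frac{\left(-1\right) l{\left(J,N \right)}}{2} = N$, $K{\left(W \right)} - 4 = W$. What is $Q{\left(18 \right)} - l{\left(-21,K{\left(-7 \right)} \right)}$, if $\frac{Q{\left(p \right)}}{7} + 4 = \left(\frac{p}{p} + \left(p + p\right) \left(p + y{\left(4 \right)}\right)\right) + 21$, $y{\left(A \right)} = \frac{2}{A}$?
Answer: $4782$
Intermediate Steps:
$K{\left(W \right)} = 4 + W$
$l{\left(J,N \right)} = - 2 N$
$Q{\left(p \right)} = 126 + 14 p \left(\frac{1}{2} + p\right)$ ($Q{\left(p \right)} = -28 + 7 \left(\left(\frac{p}{p} + \left(p + p\right) \left(p + \frac{2}{4}\right)\right) + 21\right) = -28 + 7 \left(\left(1 + 2 p \left(p + 2 \cdot \frac{1}{4}\right)\right) + 21\right) = -28 + 7 \left(\left(1 + 2 p \left(p + \frac{1}{2}\right)\right) + 21\right) = -28 + 7 \left(\left(1 + 2 p \left(\frac{1}{2} + p\right)\right) + 21\right) = -28 + 7 \left(22 + 2 p \left(\frac{1}{2} + p\right)\right) = -28 + \left(154 + 14 p \left(\frac{1}{2} + p\right)\right) = 126 + 14 p \left(\frac{1}{2} + p\right)$)
$Q{\left(18 \right)} - l{\left(-21,K{\left(-7 \right)} \right)} = \left(126 + 7 \cdot 18 + 14 \cdot 18^{2}\right) - - 2 \left(4 - 7\right) = \left(126 + 126 + 14 \cdot 324\right) - \left(-2\right) \left(-3\right) = \left(126 + 126 + 4536\right) - 6 = 4788 - 6 = 4782$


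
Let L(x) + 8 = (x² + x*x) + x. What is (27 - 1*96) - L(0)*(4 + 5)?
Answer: 3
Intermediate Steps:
L(x) = -8 + x + 2*x² (L(x) = -8 + ((x² + x*x) + x) = -8 + ((x² + x²) + x) = -8 + (2*x² + x) = -8 + (x + 2*x²) = -8 + x + 2*x²)
(27 - 1*96) - L(0)*(4 + 5) = (27 - 1*96) - (-8 + 0 + 2*0²)*(4 + 5) = (27 - 96) - (-8 + 0 + 2*0)*9 = -69 - (-8 + 0 + 0)*9 = -69 - (-8)*9 = -69 - 1*(-72) = -69 + 72 = 3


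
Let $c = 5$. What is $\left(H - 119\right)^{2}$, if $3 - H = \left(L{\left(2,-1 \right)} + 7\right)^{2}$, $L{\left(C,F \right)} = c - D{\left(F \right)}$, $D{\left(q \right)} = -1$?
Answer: $81225$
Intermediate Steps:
$L{\left(C,F \right)} = 6$ ($L{\left(C,F \right)} = 5 - -1 = 5 + 1 = 6$)
$H = -166$ ($H = 3 - \left(6 + 7\right)^{2} = 3 - 13^{2} = 3 - 169 = -166$)
$\left(H - 119\right)^{2} = \left(-166 - 119\right)^{2} = \left(-285\right)^{2} = 81225$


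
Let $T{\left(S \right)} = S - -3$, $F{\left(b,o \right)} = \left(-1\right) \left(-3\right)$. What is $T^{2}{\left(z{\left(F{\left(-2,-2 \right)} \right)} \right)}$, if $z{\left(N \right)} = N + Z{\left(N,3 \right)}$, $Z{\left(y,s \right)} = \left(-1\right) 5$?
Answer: $1$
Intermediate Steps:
$Z{\left(y,s \right)} = -5$
$F{\left(b,o \right)} = 3$
$z{\left(N \right)} = -5 + N$ ($z{\left(N \right)} = N - 5 = -5 + N$)
$T{\left(S \right)} = 3 + S$ ($T{\left(S \right)} = S + 3 = 3 + S$)
$T^{2}{\left(z{\left(F{\left(-2,-2 \right)} \right)} \right)} = \left(3 + \left(-5 + 3\right)\right)^{2} = \left(3 - 2\right)^{2} = 1^{2} = 1$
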